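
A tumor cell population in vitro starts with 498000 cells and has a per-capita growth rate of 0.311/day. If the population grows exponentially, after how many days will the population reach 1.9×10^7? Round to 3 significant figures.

11.7 days

Set N₀·e^(rt) = 1.9×10^7: e^(0.311·t) = 1.9×10^7/498000 = 38.153.
0.311·t = ln(38.153) = 3.6416, so t = 3.6416/0.311 = 11.709.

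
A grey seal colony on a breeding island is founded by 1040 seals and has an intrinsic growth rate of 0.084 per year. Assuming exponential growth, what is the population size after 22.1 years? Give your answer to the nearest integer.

N(t) = N₀·e^(rt) = 1040 × e^(0.084×22.1) = 1040 × e^1.856.
e^1.856 ≈ 6.4007, so N ≈ 1040 × 6.4007 = 6656.68.

6657 seals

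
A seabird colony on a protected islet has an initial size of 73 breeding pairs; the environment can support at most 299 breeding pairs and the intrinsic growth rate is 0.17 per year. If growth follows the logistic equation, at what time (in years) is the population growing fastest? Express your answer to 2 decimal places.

Logistic growth is fastest at N = K/2 = 149.5.
A = (K − N₀)/N₀ = 3.0959. Set K/(1 + A·e^(−rt)) = K/2 → A·e^(−rt) = 1.
e^(−0.17t) = 1/3.0959 = 0.323009, so t = ln(3.0959)/0.17 = 1.1301/0.17 = 6.6475.

6.65 years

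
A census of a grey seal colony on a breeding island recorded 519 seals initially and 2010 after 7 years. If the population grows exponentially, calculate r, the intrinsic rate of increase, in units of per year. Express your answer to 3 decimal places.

From N(t) = N₀·e^(rt): e^(r·7) = 2010/519 = 3.8728.
r·7 = ln(3.8728) = 1.354, so r = 1.354/7 = 0.19343.

0.193 per year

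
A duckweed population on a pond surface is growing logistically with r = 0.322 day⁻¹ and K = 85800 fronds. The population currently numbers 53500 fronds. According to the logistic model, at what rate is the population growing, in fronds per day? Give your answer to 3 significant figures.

6490 fronds per day

dN/dt = rN(1 − N/K) = 0.322 × 53500 × (1 − 53500/85800).
1 − 53500/85800 = 0.37646; dN/dt = 0.322 × 53500 × 0.37646 = 6485.2.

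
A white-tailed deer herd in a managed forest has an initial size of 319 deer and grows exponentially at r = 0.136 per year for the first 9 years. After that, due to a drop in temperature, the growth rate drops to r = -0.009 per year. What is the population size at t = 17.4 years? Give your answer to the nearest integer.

Phase 1: N(9) = 319·e^(0.136×9) = 319·e^1.224 = 1084.84.
Phase 2 runs for 17.4 − 9 = 8.4 years at r = -0.009.
N(17.4) = 1084.84·e^(-0.009×8.4) = 1084.84·e^-0.0756 = 1005.85.

1006 deer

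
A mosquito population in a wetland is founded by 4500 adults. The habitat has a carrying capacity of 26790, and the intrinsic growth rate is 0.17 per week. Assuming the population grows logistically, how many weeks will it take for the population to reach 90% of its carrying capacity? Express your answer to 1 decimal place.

A = (K − N₀)/N₀ = (26790 − 4500)/4500 = 4.9533.
Solve 26790/(1 + 4.9533·e^(−0.17t)) = 24111: 1 + 4.9533·e^(−0.17t) = 1.1111, so e^(−0.17t) = 0.0224316.
−0.17·t = ln(0.0224316) = -3.7973, so t = 3.7973/0.17 = 22.337.

22.3 weeks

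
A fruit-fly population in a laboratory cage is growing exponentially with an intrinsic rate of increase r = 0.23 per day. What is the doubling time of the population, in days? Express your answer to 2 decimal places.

Doubling time t_d = ln(2)/r = 0.6931/0.23 = 3.0137.

3.01 days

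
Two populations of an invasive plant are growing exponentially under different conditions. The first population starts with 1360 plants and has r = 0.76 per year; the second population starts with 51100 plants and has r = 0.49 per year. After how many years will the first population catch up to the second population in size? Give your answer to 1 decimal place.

Set 1360·e^(0.76t) = 51100·e^(0.49t).
e^((0.76 − 0.49)t) = 51100/1360 → e^(0.27·t) = 37.574.
0.27·t = ln(37.574) = 3.6263, so t = 3.6263/0.27 = 13.431.

13.4 years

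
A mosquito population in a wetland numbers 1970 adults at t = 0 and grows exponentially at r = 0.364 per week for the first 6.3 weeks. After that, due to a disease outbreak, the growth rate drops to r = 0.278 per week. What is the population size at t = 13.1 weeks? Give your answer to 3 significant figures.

Phase 1: N(6.3) = 1970·e^(0.364×6.3) = 1970·e^2.293 = 19516.
Phase 2 runs for 13.1 − 6.3 = 6.8 weeks at r = 0.278.
N(13.1) = 19516·e^(0.278×6.8) = 19516·e^1.89 = 129235.

129000 adults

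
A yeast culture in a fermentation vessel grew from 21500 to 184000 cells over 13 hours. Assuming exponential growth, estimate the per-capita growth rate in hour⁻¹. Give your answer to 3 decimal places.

From N(t) = N₀·e^(rt): e^(r·13) = 184000/21500 = 8.5581.
r·13 = ln(8.5581) = 2.1469, so r = 2.1469/13 = 0.16514.

0.165 per hour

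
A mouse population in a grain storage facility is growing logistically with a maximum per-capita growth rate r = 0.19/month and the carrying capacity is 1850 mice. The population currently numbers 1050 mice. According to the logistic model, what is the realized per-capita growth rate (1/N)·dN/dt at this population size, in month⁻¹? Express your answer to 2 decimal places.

0.08 per month

(1/N)·dN/dt = r(1 − N/K) = 0.19 × (1 − 1050/1850).
= 0.19 × 0.43243 = 0.082162.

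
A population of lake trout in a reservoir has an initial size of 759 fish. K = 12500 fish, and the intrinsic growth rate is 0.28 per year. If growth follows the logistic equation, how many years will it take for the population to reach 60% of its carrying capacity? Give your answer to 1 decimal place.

A = (K − N₀)/N₀ = (12500 − 759)/759 = 15.469.
Solve 12500/(1 + 15.469·e^(−0.28t)) = 7500: 1 + 15.469·e^(−0.28t) = 1.6667, so e^(−0.28t) = 0.0430968.
−0.28·t = ln(0.0430968) = -3.1443, so t = 3.1443/0.28 = 11.23.

11.2 years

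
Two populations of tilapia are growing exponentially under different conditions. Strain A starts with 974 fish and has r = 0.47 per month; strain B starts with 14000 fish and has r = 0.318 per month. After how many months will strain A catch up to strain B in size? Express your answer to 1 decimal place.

17.5 months

Set 974·e^(0.47t) = 14000·e^(0.318t).
e^((0.47 − 0.318)t) = 14000/974 → e^(0.152·t) = 14.374.
0.152·t = ln(14.374) = 2.6654, so t = 2.6654/0.152 = 17.536.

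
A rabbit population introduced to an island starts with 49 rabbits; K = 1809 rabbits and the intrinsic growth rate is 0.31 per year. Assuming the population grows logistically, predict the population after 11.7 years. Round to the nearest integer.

925 rabbits

A = (K − N₀)/N₀ = (1809 − 49)/49 = 35.918.
N(t) = K/(1 + A·e^(−rt)) = 1809/(1 + 35.918×e^(−0.31×11.7)).
e^(−3.627) = 0.026596; denominator = 1 + 35.918×0.026596 = 1.9553.
N = 1809/1.9553 = 925.187.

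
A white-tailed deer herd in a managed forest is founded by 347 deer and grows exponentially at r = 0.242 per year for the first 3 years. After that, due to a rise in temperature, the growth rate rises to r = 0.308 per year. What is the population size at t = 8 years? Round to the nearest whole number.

Phase 1: N(3) = 347·e^(0.242×3) = 347·e^0.726 = 717.179.
Phase 2 runs for 8 − 3 = 5 years at r = 0.308.
N(8) = 717.179·e^(0.308×5) = 717.179·e^1.54 = 3345.34.

3345 deer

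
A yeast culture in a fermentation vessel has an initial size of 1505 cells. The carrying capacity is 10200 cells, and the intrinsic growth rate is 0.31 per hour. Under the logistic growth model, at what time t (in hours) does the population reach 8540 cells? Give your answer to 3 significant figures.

A = (K − N₀)/N₀ = (10200 − 1505)/1505 = 5.7774.
Solve 10200/(1 + 5.7774·e^(−0.31t)) = 8540: 1 + 5.7774·e^(−0.31t) = 1.1944, so e^(−0.31t) = 0.0336447.
−0.31·t = ln(0.0336447) = -3.3919, so t = 3.3919/0.31 = 10.942.

10.9 hours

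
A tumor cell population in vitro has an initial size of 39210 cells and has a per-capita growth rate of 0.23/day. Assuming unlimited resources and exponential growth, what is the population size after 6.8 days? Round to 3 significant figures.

187000 cells

N(t) = N₀·e^(rt) = 39210 × e^(0.23×6.8) = 39210 × e^1.564.
e^1.564 ≈ 4.7779, so N ≈ 39210 × 4.7779 = 187341.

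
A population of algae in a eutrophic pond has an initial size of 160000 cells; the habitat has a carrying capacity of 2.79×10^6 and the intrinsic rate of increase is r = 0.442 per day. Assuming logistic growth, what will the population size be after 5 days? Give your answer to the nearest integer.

A = (K − N₀)/N₀ = (2.79×10^6 − 160000)/160000 = 16.438.
N(t) = K/(1 + A·e^(−rt)) = 2.79×10^6/(1 + 16.438×e^(−0.442×5)).
e^(−2.21) = 0.1097; denominator = 1 + 16.438×0.1097 = 2.8032.
N = 2.79×10^6/2.8032 = 995290.

995290 cells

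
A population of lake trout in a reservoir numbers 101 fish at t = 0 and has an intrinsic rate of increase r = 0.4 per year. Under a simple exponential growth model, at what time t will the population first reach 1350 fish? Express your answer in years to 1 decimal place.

6.5 years

Set N₀·e^(rt) = 1350: e^(0.4·t) = 1350/101 = 13.366.
0.4·t = ln(13.366) = 2.5927, so t = 2.5927/0.4 = 6.4818.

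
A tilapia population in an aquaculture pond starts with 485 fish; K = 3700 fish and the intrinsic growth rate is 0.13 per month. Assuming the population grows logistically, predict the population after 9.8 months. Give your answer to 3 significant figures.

1300 fish

A = (K − N₀)/N₀ = (3700 − 485)/485 = 6.6289.
N(t) = K/(1 + A·e^(−rt)) = 3700/(1 + 6.6289×e^(−0.13×9.8)).
e^(−1.274) = 0.27971; denominator = 1 + 6.6289×0.27971 = 2.8542.
N = 3700/2.8542 = 1296.35.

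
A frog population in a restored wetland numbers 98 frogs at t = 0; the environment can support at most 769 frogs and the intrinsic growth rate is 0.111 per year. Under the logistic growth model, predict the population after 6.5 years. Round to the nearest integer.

178 frogs

A = (K − N₀)/N₀ = (769 − 98)/98 = 6.8469.
N(t) = K/(1 + A·e^(−rt)) = 769/(1 + 6.8469×e^(−0.111×6.5)).
e^(−0.7215) = 0.48602; denominator = 1 + 6.8469×0.48602 = 4.3278.
N = 769/4.3278 = 177.69.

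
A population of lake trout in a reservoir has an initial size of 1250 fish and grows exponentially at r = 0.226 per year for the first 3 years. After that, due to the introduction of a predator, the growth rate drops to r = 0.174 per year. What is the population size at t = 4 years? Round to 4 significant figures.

2930 fish

Phase 1: N(3) = 1250·e^(0.226×3) = 1250·e^0.678 = 2462.42.
Phase 2 runs for 4 − 3 = 1 years at r = 0.174.
N(4) = 2462.42·e^(0.174×1) = 2462.42·e^0.174 = 2930.41.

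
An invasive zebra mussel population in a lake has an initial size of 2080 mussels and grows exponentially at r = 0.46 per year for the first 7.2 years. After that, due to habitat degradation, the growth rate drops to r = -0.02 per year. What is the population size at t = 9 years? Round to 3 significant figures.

Phase 1: N(7.2) = 2080·e^(0.46×7.2) = 2080·e^3.312 = 57075.1.
Phase 2 runs for 9 − 7.2 = 1.8 years at r = -0.02.
N(9) = 57075.1·e^(-0.02×1.8) = 57075.1·e^-0.036 = 55056.9.

55100 mussels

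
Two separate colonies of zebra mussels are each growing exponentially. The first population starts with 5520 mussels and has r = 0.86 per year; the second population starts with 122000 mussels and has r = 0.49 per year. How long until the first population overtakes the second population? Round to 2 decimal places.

Set 5520·e^(0.86t) = 122000·e^(0.49t).
e^((0.86 − 0.49)t) = 122000/5520 → e^(0.37·t) = 22.101.
0.37·t = ln(22.101) = 3.0956, so t = 3.0956/0.37 = 8.3666.

8.37 years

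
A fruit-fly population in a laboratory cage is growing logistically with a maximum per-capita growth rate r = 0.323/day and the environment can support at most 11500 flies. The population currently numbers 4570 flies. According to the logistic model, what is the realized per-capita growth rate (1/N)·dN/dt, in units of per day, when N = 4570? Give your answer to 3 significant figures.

0.195 per day

(1/N)·dN/dt = r(1 − N/K) = 0.323 × (1 − 4570/11500).
= 0.323 × 0.60261 = 0.19464.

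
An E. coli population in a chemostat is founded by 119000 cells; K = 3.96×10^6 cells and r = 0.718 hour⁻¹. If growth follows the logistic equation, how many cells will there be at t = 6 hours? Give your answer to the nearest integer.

A = (K − N₀)/N₀ = (3.96×10^6 − 119000)/119000 = 32.277.
N(t) = K/(1 + A·e^(−rt)) = 3.96×10^6/(1 + 32.277×e^(−0.718×6)).
e^(−4.308) = 0.01346; denominator = 1 + 32.277×0.01346 = 1.4345.
N = 3.96×10^6/1.4345 = 2.760607×10^6.

2760607 cells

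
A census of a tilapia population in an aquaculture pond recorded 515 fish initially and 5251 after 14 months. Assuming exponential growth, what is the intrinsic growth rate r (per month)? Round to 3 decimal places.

From N(t) = N₀·e^(rt): e^(r·14) = 5251/515 = 10.196.
r·14 = ln(10.196) = 2.322, so r = 2.322/14 = 0.16586.

0.166 per month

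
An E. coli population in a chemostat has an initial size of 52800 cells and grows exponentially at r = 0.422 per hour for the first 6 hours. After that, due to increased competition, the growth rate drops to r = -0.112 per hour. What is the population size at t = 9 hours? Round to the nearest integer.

Phase 1: N(6) = 52800·e^(0.422×6) = 52800·e^2.532 = 664152.
Phase 2 runs for 9 − 6 = 3 hours at r = -0.112.
N(9) = 664152·e^(-0.112×3) = 664152·e^-0.336 = 474618.

474618 cells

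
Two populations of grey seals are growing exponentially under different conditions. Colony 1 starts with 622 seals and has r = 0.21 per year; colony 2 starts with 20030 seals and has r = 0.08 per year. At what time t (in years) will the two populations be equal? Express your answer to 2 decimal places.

26.71 years

Set 622·e^(0.21t) = 20030·e^(0.08t).
e^((0.21 − 0.08)t) = 20030/622 → e^(0.13·t) = 32.203.
0.13·t = ln(32.203) = 3.472, so t = 3.472/0.13 = 26.708.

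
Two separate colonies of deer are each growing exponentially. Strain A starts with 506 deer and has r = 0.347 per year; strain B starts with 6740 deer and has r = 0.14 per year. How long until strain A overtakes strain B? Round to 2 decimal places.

12.51 years

Set 506·e^(0.347t) = 6740·e^(0.14t).
e^((0.347 − 0.14)t) = 6740/506 → e^(0.207·t) = 13.32.
0.207·t = ln(13.32) = 2.5893, so t = 2.5893/0.207 = 12.509.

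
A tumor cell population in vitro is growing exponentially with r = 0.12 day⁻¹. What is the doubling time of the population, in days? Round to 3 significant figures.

Doubling time t_d = ln(2)/r = 0.6931/0.12 = 5.7762.

5.78 days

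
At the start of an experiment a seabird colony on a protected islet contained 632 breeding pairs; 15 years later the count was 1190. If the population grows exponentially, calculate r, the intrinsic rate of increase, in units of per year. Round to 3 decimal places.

0.042 per year

From N(t) = N₀·e^(rt): e^(r·15) = 1190/632 = 1.8829.
r·15 = ln(1.8829) = 0.63282, so r = 0.63282/15 = 0.042188.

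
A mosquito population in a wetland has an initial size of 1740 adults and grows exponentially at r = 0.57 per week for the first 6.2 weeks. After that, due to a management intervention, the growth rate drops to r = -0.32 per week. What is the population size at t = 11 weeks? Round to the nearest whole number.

Phase 1: N(6.2) = 1740·e^(0.57×6.2) = 1740·e^3.534 = 59613.7.
Phase 2 runs for 11 − 6.2 = 4.8 weeks at r = -0.32.
N(11) = 59613.7·e^(-0.32×4.8) = 59613.7·e^-1.536 = 12831.3.

12831 adults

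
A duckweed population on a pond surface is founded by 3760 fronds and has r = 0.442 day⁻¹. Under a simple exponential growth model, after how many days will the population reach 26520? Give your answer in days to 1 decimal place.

Set N₀·e^(rt) = 26520: e^(0.442·t) = 26520/3760 = 7.0532.
0.442·t = ln(7.0532) = 1.9535, so t = 1.9535/0.442 = 4.4196.

4.4 days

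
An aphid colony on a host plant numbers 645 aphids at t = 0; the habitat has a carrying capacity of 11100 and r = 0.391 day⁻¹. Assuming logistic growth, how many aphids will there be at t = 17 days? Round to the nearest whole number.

10871 aphids

A = (K − N₀)/N₀ = (11100 − 645)/645 = 16.209.
N(t) = K/(1 + A·e^(−rt)) = 11100/(1 + 16.209×e^(−0.391×17)).
e^(−6.647) = 0.0012979; denominator = 1 + 16.209×0.0012979 = 1.021.
N = 11100/1.021 = 10871.3.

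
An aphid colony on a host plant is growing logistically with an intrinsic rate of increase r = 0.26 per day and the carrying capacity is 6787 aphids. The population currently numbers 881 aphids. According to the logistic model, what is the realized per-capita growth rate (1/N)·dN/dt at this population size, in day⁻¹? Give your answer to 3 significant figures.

(1/N)·dN/dt = r(1 − N/K) = 0.26 × (1 − 881/6787).
= 0.26 × 0.87019 = 0.22625.

0.226 per day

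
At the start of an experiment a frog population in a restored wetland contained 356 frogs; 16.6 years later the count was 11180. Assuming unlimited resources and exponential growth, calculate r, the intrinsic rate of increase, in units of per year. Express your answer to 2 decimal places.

0.21 per year

From N(t) = N₀·e^(rt): e^(r·16.6) = 11180/356 = 31.404.
r·16.6 = ln(31.404) = 3.447, so r = 3.447/16.6 = 0.20765.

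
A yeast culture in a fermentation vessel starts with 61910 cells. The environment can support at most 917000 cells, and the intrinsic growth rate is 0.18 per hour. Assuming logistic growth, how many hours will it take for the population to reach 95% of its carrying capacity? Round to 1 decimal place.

30.9 hours

A = (K − N₀)/N₀ = (917000 − 61910)/61910 = 13.812.
Solve 917000/(1 + 13.812·e^(−0.18t)) = 871150: 1 + 13.812·e^(−0.18t) = 1.0526, so e^(−0.18t) = 0.00381062.
−0.18·t = ln(0.00381062) = -5.57, so t = 5.57/0.18 = 30.944.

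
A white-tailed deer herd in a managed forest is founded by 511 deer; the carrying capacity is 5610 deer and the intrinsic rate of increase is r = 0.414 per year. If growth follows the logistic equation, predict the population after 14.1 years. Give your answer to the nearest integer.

5451 deer

A = (K − N₀)/N₀ = (5610 − 511)/511 = 9.9785.
N(t) = K/(1 + A·e^(−rt)) = 5610/(1 + 9.9785×e^(−0.414×14.1)).
e^(−5.837) = 0.0029164; denominator = 1 + 9.9785×0.0029164 = 1.0291.
N = 5610/1.0291 = 5451.36.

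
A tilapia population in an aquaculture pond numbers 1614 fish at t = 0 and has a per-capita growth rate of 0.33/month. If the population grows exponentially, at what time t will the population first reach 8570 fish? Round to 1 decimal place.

5.1 months

Set N₀·e^(rt) = 8570: e^(0.33·t) = 8570/1614 = 5.3098.
0.33·t = ln(5.3098) = 1.6696, so t = 1.6696/0.33 = 5.0592.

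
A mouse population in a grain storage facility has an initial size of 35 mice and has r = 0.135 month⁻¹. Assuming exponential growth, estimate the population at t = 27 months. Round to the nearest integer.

1340 mice

N(t) = N₀·e^(rt) = 35 × e^(0.135×27) = 35 × e^3.645.
e^3.645 ≈ 38.283, so N ≈ 35 × 38.283 = 1339.9.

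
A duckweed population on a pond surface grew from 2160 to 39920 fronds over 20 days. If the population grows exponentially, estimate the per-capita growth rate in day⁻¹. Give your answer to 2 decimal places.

0.15 per day

From N(t) = N₀·e^(rt): e^(r·20) = 39920/2160 = 18.481.
r·20 = ln(18.481) = 2.9168, so r = 2.9168/20 = 0.14584.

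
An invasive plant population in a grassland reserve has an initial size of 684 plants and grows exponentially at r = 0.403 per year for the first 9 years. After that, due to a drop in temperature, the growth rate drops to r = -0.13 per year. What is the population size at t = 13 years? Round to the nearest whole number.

15290 plants

Phase 1: N(9) = 684·e^(0.403×9) = 684·e^3.627 = 25718.3.
Phase 2 runs for 13 − 9 = 4 years at r = -0.13.
N(13) = 25718.3·e^(-0.13×4) = 25718.3·e^-0.52 = 15290.1.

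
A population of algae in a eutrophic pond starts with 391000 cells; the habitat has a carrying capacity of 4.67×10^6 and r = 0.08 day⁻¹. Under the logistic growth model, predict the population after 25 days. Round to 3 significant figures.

1880000 cells

A = (K − N₀)/N₀ = (4.67×10^6 − 391000)/391000 = 10.944.
N(t) = K/(1 + A·e^(−rt)) = 4.67×10^6/(1 + 10.944×e^(−0.08×25)).
e^(−2) = 0.13534; denominator = 1 + 10.944×0.13534 = 2.4811.
N = 4.67×10^6/2.4811 = 1.88225×10^6.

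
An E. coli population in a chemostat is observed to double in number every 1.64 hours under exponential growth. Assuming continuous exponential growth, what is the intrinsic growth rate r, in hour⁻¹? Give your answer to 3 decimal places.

0.423 per hour

r = ln(2)/t_d = 0.6931/1.64 = 0.42265.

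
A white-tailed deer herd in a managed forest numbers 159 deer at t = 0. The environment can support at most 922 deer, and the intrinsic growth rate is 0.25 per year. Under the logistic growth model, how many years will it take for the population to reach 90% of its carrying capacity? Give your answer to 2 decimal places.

A = (K − N₀)/N₀ = (922 − 159)/159 = 4.7987.
Solve 922/(1 + 4.7987·e^(−0.25t)) = 829.8: 1 + 4.7987·e^(−0.25t) = 1.1111, so e^(−0.25t) = 0.0231542.
−0.25·t = ln(0.0231542) = -3.7656, so t = 3.7656/0.25 = 15.062.

15.06 years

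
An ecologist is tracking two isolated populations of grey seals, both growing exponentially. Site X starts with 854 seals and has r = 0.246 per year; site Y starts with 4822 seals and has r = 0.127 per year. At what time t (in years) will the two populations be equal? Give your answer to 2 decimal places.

Set 854·e^(0.246t) = 4822·e^(0.127t).
e^((0.246 − 0.127)t) = 4822/854 → e^(0.119·t) = 5.6464.
0.119·t = ln(5.6464) = 1.731, so t = 1.731/0.119 = 14.546.

14.55 years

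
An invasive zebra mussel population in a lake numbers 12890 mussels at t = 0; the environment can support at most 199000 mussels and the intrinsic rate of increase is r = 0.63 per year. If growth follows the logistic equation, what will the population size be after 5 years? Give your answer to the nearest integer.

122937 mussels

A = (K − N₀)/N₀ = (199000 − 12890)/12890 = 14.438.
N(t) = K/(1 + A·e^(−rt)) = 199000/(1 + 14.438×e^(−0.63×5)).
e^(−3.15) = 0.042852; denominator = 1 + 14.438×0.042852 = 1.6187.
N = 199000/1.6187 = 122937.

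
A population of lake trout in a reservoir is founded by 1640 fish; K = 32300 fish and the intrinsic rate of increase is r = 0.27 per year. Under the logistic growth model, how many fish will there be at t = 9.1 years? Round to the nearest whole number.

A = (K − N₀)/N₀ = (32300 − 1640)/1640 = 18.695.
N(t) = K/(1 + A·e^(−rt)) = 32300/(1 + 18.695×e^(−0.27×9.1)).
e^(−2.457) = 0.085692; denominator = 1 + 18.695×0.085692 = 2.602.
N = 32300/2.602 = 12413.5.

12413 fish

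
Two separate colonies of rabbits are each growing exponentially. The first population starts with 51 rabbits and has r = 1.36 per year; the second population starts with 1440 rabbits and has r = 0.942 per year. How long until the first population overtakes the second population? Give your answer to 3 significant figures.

Set 51·e^(1.36t) = 1440·e^(0.942t).
e^((1.36 − 0.942)t) = 1440/51 → e^(0.418·t) = 28.235.
0.418·t = ln(28.235) = 3.3406, so t = 3.3406/0.418 = 7.9918.

7.99 years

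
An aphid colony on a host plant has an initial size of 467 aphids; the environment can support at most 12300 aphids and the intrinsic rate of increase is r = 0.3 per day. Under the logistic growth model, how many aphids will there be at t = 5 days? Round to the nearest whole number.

1849 aphids

A = (K − N₀)/N₀ = (12300 − 467)/467 = 25.338.
N(t) = K/(1 + A·e^(−rt)) = 12300/(1 + 25.338×e^(−0.3×5)).
e^(−1.5) = 0.22313; denominator = 1 + 25.338×0.22313 = 6.6537.
N = 12300/6.6537 = 1848.58.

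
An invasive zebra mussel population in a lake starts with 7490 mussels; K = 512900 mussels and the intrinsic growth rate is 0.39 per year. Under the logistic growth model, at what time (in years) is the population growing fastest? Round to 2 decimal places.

Logistic growth is fastest at N = K/2 = 256450.
A = (K − N₀)/N₀ = 67.478. Set K/(1 + A·e^(−rt)) = K/2 → A·e^(−rt) = 1.
e^(−0.39t) = 1/67.478 = 0.0148197, so t = ln(67.478)/0.39 = 4.2118/0.39 = 10.799.

10.80 years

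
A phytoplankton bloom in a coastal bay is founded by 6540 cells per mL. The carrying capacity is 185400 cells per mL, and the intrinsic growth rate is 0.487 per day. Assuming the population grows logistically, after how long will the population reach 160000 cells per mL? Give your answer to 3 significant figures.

10.6 days

A = (K − N₀)/N₀ = (185400 − 6540)/6540 = 27.349.
Solve 185400/(1 + 27.349·e^(−0.487t)) = 160000: 1 + 27.349·e^(−0.487t) = 1.1587, so e^(−0.487t) = 0.00580468.
−0.487·t = ln(0.00580468) = -5.1491, so t = 5.1491/0.487 = 10.573.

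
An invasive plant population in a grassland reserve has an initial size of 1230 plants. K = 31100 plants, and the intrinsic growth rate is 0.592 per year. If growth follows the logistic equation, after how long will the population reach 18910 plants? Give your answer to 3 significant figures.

A = (K − N₀)/N₀ = (31100 − 1230)/1230 = 24.285.
Solve 31100/(1 + 24.285·e^(−0.592t)) = 18910: 1 + 24.285·e^(−0.592t) = 1.6446, so e^(−0.592t) = 0.026545.
−0.592·t = ln(0.026545) = -3.6289, so t = 3.6289/0.592 = 6.1299.

6.13 years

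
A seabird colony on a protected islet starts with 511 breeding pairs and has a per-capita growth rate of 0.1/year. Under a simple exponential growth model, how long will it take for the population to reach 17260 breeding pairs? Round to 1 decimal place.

35.2 years

Set N₀·e^(rt) = 17260: e^(0.1·t) = 17260/511 = 33.777.
0.1·t = ln(33.777) = 3.5198, so t = 3.5198/0.1 = 35.198.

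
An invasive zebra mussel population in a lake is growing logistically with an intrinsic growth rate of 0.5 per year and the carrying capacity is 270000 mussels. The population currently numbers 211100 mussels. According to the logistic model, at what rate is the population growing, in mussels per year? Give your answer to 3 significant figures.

23000 mussels per year

dN/dt = rN(1 − N/K) = 0.5 × 211100 × (1 − 211100/270000).
1 − 211100/270000 = 0.21815; dN/dt = 0.5 × 211100 × 0.21815 = 23026.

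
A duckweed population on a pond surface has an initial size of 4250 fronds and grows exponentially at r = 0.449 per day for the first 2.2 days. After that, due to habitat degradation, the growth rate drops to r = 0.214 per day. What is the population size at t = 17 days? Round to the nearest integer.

Phase 1: N(2.2) = 4250·e^(0.449×2.2) = 4250·e^0.9878 = 11412.6.
Phase 2 runs for 17 − 2.2 = 14.8 days at r = 0.214.
N(17) = 11412.6·e^(0.214×14.8) = 11412.6·e^3.167 = 270946.

270946 fronds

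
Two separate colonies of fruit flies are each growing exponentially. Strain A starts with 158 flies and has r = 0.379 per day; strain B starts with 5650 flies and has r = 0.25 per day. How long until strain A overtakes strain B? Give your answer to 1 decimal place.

Set 158·e^(0.379t) = 5650·e^(0.25t).
e^((0.379 − 0.25)t) = 5650/158 → e^(0.129·t) = 35.759.
0.129·t = ln(35.759) = 3.5768, so t = 3.5768/0.129 = 27.727.

27.7 days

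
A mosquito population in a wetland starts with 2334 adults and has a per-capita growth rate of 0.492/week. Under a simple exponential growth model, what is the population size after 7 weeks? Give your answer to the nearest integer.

73082 adults

N(t) = N₀·e^(rt) = 2334 × e^(0.492×7) = 2334 × e^3.444.
e^3.444 ≈ 31.312, so N ≈ 2334 × 31.312 = 73082.1.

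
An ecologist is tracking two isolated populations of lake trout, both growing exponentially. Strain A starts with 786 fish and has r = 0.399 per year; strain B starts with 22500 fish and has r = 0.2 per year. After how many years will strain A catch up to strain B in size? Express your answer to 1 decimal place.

16.9 years

Set 786·e^(0.399t) = 22500·e^(0.2t).
e^((0.399 − 0.2)t) = 22500/786 → e^(0.199·t) = 28.626.
0.199·t = ln(28.626) = 3.3543, so t = 3.3543/0.199 = 16.856.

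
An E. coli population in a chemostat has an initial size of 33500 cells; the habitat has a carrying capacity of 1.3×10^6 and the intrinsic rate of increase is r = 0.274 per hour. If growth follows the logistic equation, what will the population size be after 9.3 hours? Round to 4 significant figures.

328500 cells

A = (K − N₀)/N₀ = (1.3×10^6 − 33500)/33500 = 37.806.
N(t) = K/(1 + A·e^(−rt)) = 1.3×10^6/(1 + 37.806×e^(−0.274×9.3)).
e^(−2.548) = 0.078222; denominator = 1 + 37.806×0.078222 = 3.9573.
N = 1.3×10^6/3.9573 = 328509.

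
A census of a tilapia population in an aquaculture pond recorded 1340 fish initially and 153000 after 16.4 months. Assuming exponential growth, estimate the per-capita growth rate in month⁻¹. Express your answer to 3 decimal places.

0.289 per month

From N(t) = N₀·e^(rt): e^(r·16.4) = 153000/1340 = 114.18.
r·16.4 = ln(114.18) = 4.7378, so r = 4.7378/16.4 = 0.28889.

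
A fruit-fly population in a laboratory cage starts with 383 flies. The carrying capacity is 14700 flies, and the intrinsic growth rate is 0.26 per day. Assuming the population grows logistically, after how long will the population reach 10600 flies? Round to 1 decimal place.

A = (K − N₀)/N₀ = (14700 − 383)/383 = 37.381.
Solve 14700/(1 + 37.381·e^(−0.26t)) = 10600: 1 + 37.381·e^(−0.26t) = 1.3868, so e^(−0.26t) = 0.0103472.
−0.26·t = ln(0.0103472) = -4.571, so t = 4.571/0.26 = 17.581.

17.6 days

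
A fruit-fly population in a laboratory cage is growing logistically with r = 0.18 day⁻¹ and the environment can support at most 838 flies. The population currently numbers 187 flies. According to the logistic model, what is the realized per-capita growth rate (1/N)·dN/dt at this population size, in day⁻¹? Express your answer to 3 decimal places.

0.140 per day

(1/N)·dN/dt = r(1 − N/K) = 0.18 × (1 − 187/838).
= 0.18 × 0.77685 = 0.13983.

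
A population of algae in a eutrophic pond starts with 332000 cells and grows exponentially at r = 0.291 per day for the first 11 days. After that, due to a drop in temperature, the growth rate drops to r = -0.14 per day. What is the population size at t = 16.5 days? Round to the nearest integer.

Phase 1: N(11) = 332000·e^(0.291×11) = 332000·e^3.201 = 8.152949×10^6.
Phase 2 runs for 16.5 − 11 = 5.5 days at r = -0.14.
N(16.5) = 8.152949×10^6·e^(-0.14×5.5) = 8.152949×10^6·e^-0.77 = 3.774922×10^6.

3774922 cells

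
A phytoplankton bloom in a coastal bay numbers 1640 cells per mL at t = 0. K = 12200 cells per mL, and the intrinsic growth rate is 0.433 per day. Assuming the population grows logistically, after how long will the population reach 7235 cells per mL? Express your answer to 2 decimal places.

5.17 days

A = (K − N₀)/N₀ = (12200 − 1640)/1640 = 6.439.
Solve 12200/(1 + 6.439·e^(−0.433t)) = 7235: 1 + 6.439·e^(−0.433t) = 1.6862, so e^(−0.433t) = 0.106576.
−0.433·t = ln(0.106576) = -2.2389, so t = 2.2389/0.433 = 5.1707.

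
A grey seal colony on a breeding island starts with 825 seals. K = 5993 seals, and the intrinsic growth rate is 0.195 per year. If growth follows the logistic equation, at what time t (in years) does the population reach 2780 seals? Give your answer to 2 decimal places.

A = (K − N₀)/N₀ = (5993 − 825)/825 = 6.2642.
Solve 5993/(1 + 6.2642·e^(−0.195t)) = 2780: 1 + 6.2642·e^(−0.195t) = 2.1558, so e^(−0.195t) = 0.1845.
−0.195·t = ln(0.1845) = -1.6901, so t = 1.6901/0.195 = 8.6672.

8.67 years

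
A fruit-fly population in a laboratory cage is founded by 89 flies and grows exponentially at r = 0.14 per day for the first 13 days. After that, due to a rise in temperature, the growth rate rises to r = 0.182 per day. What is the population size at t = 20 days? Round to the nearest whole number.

1964 flies

Phase 1: N(13) = 89·e^(0.14×13) = 89·e^1.82 = 549.295.
Phase 2 runs for 20 − 13 = 7 days at r = 0.182.
N(20) = 549.295·e^(0.182×7) = 549.295·e^1.274 = 1963.8.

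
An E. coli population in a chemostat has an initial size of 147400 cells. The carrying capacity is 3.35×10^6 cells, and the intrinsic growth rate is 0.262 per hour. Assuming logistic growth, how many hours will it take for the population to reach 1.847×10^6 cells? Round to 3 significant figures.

12.5 hours

A = (K − N₀)/N₀ = (3.35×10^6 − 147400)/147400 = 21.727.
Solve 3.35×10^6/(1 + 21.727·e^(−0.262t)) = 1.847×10^6: 1 + 21.727·e^(−0.262t) = 1.8138, so e^(−0.262t) = 0.037453.
−0.262·t = ln(0.037453) = -3.2847, so t = 3.2847/0.262 = 12.537.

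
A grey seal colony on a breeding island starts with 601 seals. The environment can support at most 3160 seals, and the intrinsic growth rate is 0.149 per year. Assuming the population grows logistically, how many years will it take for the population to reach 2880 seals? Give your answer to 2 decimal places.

A = (K − N₀)/N₀ = (3160 − 601)/601 = 4.2579.
Solve 3160/(1 + 4.2579·e^(−0.149t)) = 2880: 1 + 4.2579·e^(−0.149t) = 1.0972, so e^(−0.149t) = 0.0228334.
−0.149·t = ln(0.0228334) = -3.7795, so t = 3.7795/0.149 = 25.366.

25.37 years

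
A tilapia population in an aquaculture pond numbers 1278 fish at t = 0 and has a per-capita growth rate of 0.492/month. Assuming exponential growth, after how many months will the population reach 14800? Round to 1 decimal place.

Set N₀·e^(rt) = 14800: e^(0.492·t) = 14800/1278 = 11.581.
0.492·t = ln(11.581) = 2.4493, so t = 2.4493/0.492 = 4.9783.

5.0 months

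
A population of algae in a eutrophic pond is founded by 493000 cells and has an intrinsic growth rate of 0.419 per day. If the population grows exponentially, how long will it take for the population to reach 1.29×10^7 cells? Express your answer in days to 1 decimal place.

Set N₀·e^(rt) = 1.29×10^7: e^(0.419·t) = 1.29×10^7/493000 = 26.166.
0.419·t = ln(26.166) = 3.2645, so t = 3.2645/0.419 = 7.7911.

7.8 days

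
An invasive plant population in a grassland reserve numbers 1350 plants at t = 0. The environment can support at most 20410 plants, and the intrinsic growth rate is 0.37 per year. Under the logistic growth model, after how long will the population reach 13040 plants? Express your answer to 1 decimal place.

A = (K − N₀)/N₀ = (20410 − 1350)/1350 = 14.119.
Solve 20410/(1 + 14.119·e^(−0.37t)) = 13040: 1 + 14.119·e^(−0.37t) = 1.5652, so e^(−0.37t) = 0.0400314.
−0.37·t = ln(0.0400314) = -3.2181, so t = 3.2181/0.37 = 8.6975.

8.7 years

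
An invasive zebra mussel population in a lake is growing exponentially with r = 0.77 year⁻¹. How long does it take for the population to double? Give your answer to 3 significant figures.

0.900 years

Doubling time t_d = ln(2)/r = 0.6931/0.77 = 0.90019.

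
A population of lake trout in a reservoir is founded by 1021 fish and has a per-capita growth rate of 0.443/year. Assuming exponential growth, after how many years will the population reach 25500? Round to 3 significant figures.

Set N₀·e^(rt) = 25500: e^(0.443·t) = 25500/1021 = 24.976.
0.443·t = ln(24.976) = 3.2179, so t = 3.2179/0.443 = 7.2639.

7.26 years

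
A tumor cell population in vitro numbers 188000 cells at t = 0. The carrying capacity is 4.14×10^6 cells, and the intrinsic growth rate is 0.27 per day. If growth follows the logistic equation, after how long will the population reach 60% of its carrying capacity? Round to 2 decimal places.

A = (K − N₀)/N₀ = (4.14×10^6 − 188000)/188000 = 21.021.
Solve 4.14×10^6/(1 + 21.021·e^(−0.27t)) = 2.484×10^6: 1 + 21.021·e^(−0.27t) = 1.6667, so e^(−0.27t) = 0.0317139.
−0.27·t = ln(0.0317139) = -3.451, so t = 3.451/0.27 = 12.781.

12.78 days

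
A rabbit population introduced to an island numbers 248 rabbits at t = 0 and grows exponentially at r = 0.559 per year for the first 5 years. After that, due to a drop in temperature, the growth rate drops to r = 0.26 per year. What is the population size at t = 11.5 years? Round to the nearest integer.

Phase 1: N(5) = 248·e^(0.559×5) = 248·e^2.795 = 4057.93.
Phase 2 runs for 11.5 − 5 = 6.5 years at r = 0.26.
N(11.5) = 4057.93·e^(0.26×6.5) = 4057.93·e^1.69 = 21991.9.

21992 rabbits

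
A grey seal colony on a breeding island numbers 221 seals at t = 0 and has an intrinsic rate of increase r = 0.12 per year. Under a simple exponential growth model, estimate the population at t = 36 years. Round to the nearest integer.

N(t) = N₀·e^(rt) = 221 × e^(0.12×36) = 221 × e^4.32.
e^4.32 ≈ 75.189, so N ≈ 221 × 75.189 = 16616.7.

16617 seals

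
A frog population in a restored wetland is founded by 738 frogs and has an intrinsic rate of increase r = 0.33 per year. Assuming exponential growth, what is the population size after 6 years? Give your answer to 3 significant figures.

5350 frogs

N(t) = N₀·e^(rt) = 738 × e^(0.33×6) = 738 × e^1.98.
e^1.98 ≈ 7.2427, so N ≈ 738 × 7.2427 = 5345.14.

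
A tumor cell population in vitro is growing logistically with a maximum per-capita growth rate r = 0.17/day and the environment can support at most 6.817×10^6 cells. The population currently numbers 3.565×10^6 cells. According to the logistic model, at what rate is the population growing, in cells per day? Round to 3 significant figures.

dN/dt = rN(1 − N/K) = 0.17 × 3.565×10^6 × (1 − 3.565×10^6/6.817×10^6).
1 − 3.565×10^6/6.817×10^6 = 0.47704; dN/dt = 0.17 × 3.565×10^6 × 0.47704 = 2.89112×10^5.

289000 cells per day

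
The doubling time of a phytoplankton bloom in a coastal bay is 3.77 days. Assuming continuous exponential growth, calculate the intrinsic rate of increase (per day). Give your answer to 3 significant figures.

r = ln(2)/t_d = 0.6931/3.77 = 0.18386.

0.184 per day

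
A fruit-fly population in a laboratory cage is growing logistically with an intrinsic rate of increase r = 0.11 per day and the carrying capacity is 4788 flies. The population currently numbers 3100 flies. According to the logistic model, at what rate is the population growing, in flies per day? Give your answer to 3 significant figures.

dN/dt = rN(1 − N/K) = 0.11 × 3100 × (1 − 3100/4788).
1 − 3100/4788 = 0.35255; dN/dt = 0.11 × 3100 × 0.35255 = 120.22.

120 flies per day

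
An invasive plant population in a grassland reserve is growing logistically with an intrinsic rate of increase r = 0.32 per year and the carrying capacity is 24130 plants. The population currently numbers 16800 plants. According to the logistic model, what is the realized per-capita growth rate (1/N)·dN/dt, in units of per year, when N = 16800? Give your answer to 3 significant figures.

0.0972 per year

(1/N)·dN/dt = r(1 − N/K) = 0.32 × (1 − 16800/24130).
= 0.32 × 0.30377 = 0.097207.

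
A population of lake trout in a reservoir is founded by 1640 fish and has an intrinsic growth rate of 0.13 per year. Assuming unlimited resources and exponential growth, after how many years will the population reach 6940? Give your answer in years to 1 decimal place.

Set N₀·e^(rt) = 6940: e^(0.13·t) = 6940/1640 = 4.2317.
0.13·t = ln(4.2317) = 1.4426, so t = 1.4426/0.13 = 11.097.

11.1 years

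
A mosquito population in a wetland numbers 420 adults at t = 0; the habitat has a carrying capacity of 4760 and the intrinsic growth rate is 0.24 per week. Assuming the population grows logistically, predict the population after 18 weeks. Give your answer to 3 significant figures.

4180 adults

A = (K − N₀)/N₀ = (4760 − 420)/420 = 10.333.
N(t) = K/(1 + A·e^(−rt)) = 4760/(1 + 10.333×e^(−0.24×18)).
e^(−4.32) = 0.0133; denominator = 1 + 10.333×0.0133 = 1.1374.
N = 4760/1.1374 = 4184.87.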